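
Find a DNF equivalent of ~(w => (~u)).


Step 1: Rewrite implication then negate: ¬(¬w ∨ (¬u)) = w ∧ ¬(¬u).
Step 2: Eliminate any double negations (¬¬X = X).

w & u


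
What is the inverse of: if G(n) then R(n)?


The inverse of (P → Q) is (¬P → ¬Q). It is equivalent to the converse, not to the original.
Here P = 'G(n)' and Q = 'R(n)'.

If not (G(n)), then not (R(n)).


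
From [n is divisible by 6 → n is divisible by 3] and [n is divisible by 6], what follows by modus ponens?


Modus ponens: from (P → Q) and P, infer Q.
P = 'n is divisible by 6' is asserted, and P → Q holds, so Q follows.

n is divisible by 3.


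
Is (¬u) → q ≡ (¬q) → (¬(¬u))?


Compare truth tables:
q | u | φ | ψ
-------------
F | F | F | F
T | F | T | T
F | T | T | T
T | T | T | T
The columns φ and ψ agree on every row.

Yes, they are logically equivalent.


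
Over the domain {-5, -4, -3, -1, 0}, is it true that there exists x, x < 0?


Evaluate the predicate on each element: -5:T, -4:T, -3:T, -1:T, 0:F.
Witness x = -5 satisfies the predicate.

T


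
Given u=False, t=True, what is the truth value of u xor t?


Exclusive or is true when exactly one operand is true.
Substitute: u=False, t=True.
False xor True evaluates to True.

True


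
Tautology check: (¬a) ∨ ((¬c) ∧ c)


Build the truth table over {a, c}:
a | c | φ
---------
F | F | T
T | F | F
F | T | T
T | T | F
Counterexample at row 2: with a=T, c=F, the formula is F.

No, it is not a tautology.


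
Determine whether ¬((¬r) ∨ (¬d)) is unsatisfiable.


Truth table over {d, r}:
d | r | φ
---------
F | F | F
T | F | F
F | T | F
T | T | T
Satisfying assignment at row 4: d=T, r=T gives T.

No, it is not a contradiction.


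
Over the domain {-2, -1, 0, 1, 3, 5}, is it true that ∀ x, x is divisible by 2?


Evaluate the predicate on each element: -2:T, -1:F, 0:T, 1:F, 3:F, 5:F.
Counterexample x = -1 fails the predicate.

F


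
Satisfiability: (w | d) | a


Search for a satisfying assignment over {a, d, w}.
Try a=True, d=False, w=False: the formula evaluates to True.
A satisfying assignment exists.

Satisfiable.


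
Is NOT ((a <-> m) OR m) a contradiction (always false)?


Truth table over {a, m}:
a | m | φ
---------
F | F | F
T | F | T
F | T | F
T | T | F
Satisfying assignment at row 2: a=T, m=F gives T.

No, it is not a contradiction.


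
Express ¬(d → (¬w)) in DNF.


Step 1: Rewrite implication then negate: ¬(¬d ∨ (¬w)) = d ∧ ¬(¬w).
Step 2: Eliminate any double negations (¬¬X = X).

d ∧ w


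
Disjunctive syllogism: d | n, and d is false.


Disjunctive syllogism: from (P ∨ Q) and ¬P, infer Q.
One disjunct, 'd', is ruled out; the other must hold.

n


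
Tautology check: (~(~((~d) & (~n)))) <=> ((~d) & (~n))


Build the truth table over {d, n}:
d | n | φ
---------
False | False | True
True | False | True
False | True | True
True | True | True
Every row evaluates to true.

Yes, it is a tautology.


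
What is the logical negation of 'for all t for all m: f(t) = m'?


Negation flips each quantifier (∀↔∃) and negates the inner predicate.
¬(for all t for all m: φ) = there exists t there exists m: ¬φ.

there exists t there exists m: NOT(f(t) = m)


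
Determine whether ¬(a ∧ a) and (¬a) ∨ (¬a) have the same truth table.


Compare truth tables:
a | φ | ψ
---------
F | T | T
T | F | F
The columns φ and ψ agree on every row.

Yes, they are logically equivalent.


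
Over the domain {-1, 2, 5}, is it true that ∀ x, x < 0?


Evaluate the predicate on each element: -1:T, 2:F, 5:F.
Counterexample x = 2 fails the predicate.

F


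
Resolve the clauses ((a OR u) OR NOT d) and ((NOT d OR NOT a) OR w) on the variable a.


The clauses contain complementary literals a and NOTa.
Resolution eliminates this pair and disjoins the remaining literals (merging duplicates).

((NOT d OR u) OR w)


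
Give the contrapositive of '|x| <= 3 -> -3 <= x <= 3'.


The contrapositive of (P → Q) is (¬Q → ¬P); it is logically equivalent to the original.
Here P = '|x| <= 3' and Q = '-3 <= x <= 3'.

If not (-3 <= x <= 3), then not (|x| <= 3).


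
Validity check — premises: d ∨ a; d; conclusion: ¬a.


This is affirming a disjunct (fallacy). There exist truth assignments where the premises are all true but the conclusion is false.

Invalid.


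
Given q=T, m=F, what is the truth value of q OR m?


Disjunction is false only when both operands are false.
Substitute: q=T, m=F.
T OR F evaluates to T.

T


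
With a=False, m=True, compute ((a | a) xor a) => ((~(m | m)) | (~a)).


Substitute a=False, m=True:
a | a = False | False = False
(a | a) xor a = False xor False = False
m | m = True | True = True
~(m | m) = False
~a = True
(~(m | m)) | (~a) = False | True = True
((a | a) xor a) => ((~(m | m)) | (~a)) = False => True = True

True


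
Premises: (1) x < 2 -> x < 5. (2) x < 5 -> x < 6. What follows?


Hypothetical syllogism: from (P → Q) and (Q → R), infer (P → R).
Chain the two implications through the shared middle term 'x < 5'.

x < 2 -> x < 6


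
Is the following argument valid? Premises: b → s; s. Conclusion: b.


This is affirming the consequent (fallacy). There exist truth assignments where the premises are all true but the conclusion is false.

Invalid.


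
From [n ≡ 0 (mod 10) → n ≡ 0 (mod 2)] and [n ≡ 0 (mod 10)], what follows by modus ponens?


Modus ponens: from (P → Q) and P, infer Q.
P = 'n ≡ 0 (mod 10)' is asserted, and P → Q holds, so Q follows.

n ≡ 0 (mod 2).


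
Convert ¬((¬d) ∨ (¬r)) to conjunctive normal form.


Step 1: Apply De Morgan: ¬((¬d) ∨ (¬r)) = ¬(¬d) ∧ ¬(¬r).
Step 2: Eliminate any double negations (¬¬X = X).

d ∧ r


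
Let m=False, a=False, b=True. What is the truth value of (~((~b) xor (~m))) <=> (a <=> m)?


Substitute m=False, a=False, b=True:
~b = False
~m = True
(~b) xor (~m) = False xor True = True
~((~b) xor (~m)) = False
a <=> m = False <=> False = True
(~((~b) xor (~m))) <=> (a <=> m) = False <=> True = False

False


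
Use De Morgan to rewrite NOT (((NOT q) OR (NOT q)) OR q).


De Morgan: the negation of a disjunction is the conjunction of the negations.
Distribute NOT across OR, flipping it to AND, and negate each literal.

(q AND q) AND (NOT q)


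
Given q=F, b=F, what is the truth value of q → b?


Implication is false only when antecedent is true and consequent is false.
Substitute: q=F, b=F.
F → F evaluates to T.

T


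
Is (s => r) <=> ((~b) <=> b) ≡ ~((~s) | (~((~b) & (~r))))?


Compare truth tables:
b | r | s | φ | ψ
-----------------
False | False | False | False | False
True | False | False | False | False
False | True | False | False | False
True | True | False | False | False
False | False | True | True | True
True | False | True | True | False
False | True | True | False | False
True | True | True | False | False
They differ at row 6 (b=True, r=False, s=True): φ=True but ψ=False.

No, they are not logically equivalent.


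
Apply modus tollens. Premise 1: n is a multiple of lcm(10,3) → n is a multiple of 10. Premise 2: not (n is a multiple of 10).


Modus tollens: from (P → Q) and ¬Q, infer ¬P.
Q = 'n is a multiple of 10' is denied; since P → Q, P must also fail.

Not (n is a multiple of lcm(10,3)).


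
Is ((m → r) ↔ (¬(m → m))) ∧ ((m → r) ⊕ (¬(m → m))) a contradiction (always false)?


Truth table over {m, r}:
m | r | φ
---------
F | F | F
T | F | F
F | T | F
T | T | F
Every row is false.

Yes, it is a contradiction.


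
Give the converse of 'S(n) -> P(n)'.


The converse of (P → Q) is (Q → P). It is not in general equivalent to the original.
Here P = 'S(n)' and Q = 'P(n)'.

If P(n), then S(n).


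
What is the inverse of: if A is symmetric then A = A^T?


The inverse of (P → Q) is (¬P → ¬Q). It is equivalent to the converse, not to the original.
Here P = 'A is symmetric' and Q = 'A = A^T'.

If not (A is symmetric), then not (A = A^T).


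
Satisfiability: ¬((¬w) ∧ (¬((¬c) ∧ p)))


Search for a satisfying assignment over {c, p, w}.
Try c=F, p=T, w=F: the formula evaluates to T.
A satisfying assignment exists.

Satisfiable.


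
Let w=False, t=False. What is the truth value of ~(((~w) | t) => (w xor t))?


Substitute w=False, t=False:
~w = True
(~w) | t = True | False = True
w xor t = False xor False = False
((~w) | t) => (w xor t) = True => False = False
~(((~w) | t) => (w xor t)) = True

True


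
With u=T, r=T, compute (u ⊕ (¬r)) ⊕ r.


Substitute u=T, r=T:
¬r = F
u ⊕ (¬r) = T ⊕ F = T
(u ⊕ (¬r)) ⊕ r = T ⊕ T = F

F


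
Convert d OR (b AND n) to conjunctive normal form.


Step 1: Distribute ∨ over ∧: d ∨ (b ∧ n) = (d ∨ b) ∧ (d ∨ n).

(d OR b) AND (d OR n)


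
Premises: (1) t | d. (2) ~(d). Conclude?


Disjunctive syllogism: from (P ∨ Q) and ¬P, infer Q.
One disjunct, 'd', is ruled out; the other must hold.

t


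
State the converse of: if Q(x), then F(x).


The converse of (P → Q) is (Q → P). It is not in general equivalent to the original.
Here P = 'Q(x)' and Q = 'F(x)'.

If F(x), then Q(x).


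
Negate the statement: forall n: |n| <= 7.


¬(forall x: φ) = exists x: ¬φ, and ¬(exists x: φ) = forall x: ¬φ.
Apply to the universal statement.

exists n: ~(|n| <= 7)


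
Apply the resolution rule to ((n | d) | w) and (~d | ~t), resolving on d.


The clauses contain complementary literals d and ~d.
Resolution eliminates this pair and disjoins the remaining literals (merging duplicates).

((w | n) | ~t)


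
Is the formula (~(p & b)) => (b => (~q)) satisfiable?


Search for a satisfying assignment over {b, p, q}.
Try b=False, p=False, q=False: the formula evaluates to True.
A satisfying assignment exists.

Satisfiable.


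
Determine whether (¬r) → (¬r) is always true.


Build the truth table over {r}:
r | φ
-----
F | T
T | T
Every row evaluates to true.

Yes, it is a tautology.


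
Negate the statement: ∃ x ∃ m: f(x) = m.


Negation flips each quantifier (∀↔∃) and negates the inner predicate.
¬(∃ x ∃ m: φ) = ∀ x ∀ m: ¬φ.

∀ x ∀ m: ¬(f(x) = m)


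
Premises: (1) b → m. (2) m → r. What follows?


Hypothetical syllogism: from (P → Q) and (Q → R), infer (P → R).
Chain the two implications through the shared middle term 'm'.

b → r


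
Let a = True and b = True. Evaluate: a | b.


Disjunction is false only when both operands are false.
Substitute: a=True, b=True.
True | True evaluates to True.

True


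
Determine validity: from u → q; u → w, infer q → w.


This is (no valid rule). There exist truth assignments where the premises are all true but the conclusion is false.

Invalid.


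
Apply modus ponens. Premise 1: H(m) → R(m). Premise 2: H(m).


Modus ponens: from (P → Q) and P, infer Q.
P = 'H(m)' is asserted, and P → Q holds, so Q follows.

R(m).


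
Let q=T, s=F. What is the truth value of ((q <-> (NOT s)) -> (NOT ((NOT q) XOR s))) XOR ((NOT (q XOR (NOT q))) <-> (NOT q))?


Substitute q=T, s=F:
… (earlier sub-steps elided)
NOT q = F
(NOT q) XOR s = F XOR F = F
NOT ((NOT q) XOR s) = T
(q <-> (NOT s)) -> (NOT ((NOT q) XOR s)) = T -> T = T
NOT q = F
q XOR (NOT q) = T XOR F = T
NOT (q XOR (NOT q)) = F
NOT q = F
(NOT (q XOR (NOT q))) <-> (NOT q) = F <-> F = T
((q <-> (NOT s)) -> (NOT ((NOT q) XOR s))) XOR ((NOT (q XOR (NOT q))) <-> (NOT q)) = T XOR T = F

F


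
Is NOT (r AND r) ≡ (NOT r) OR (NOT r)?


Compare truth tables:
r | φ | ψ
---------
F | T | T
T | F | F
The columns φ and ψ agree on every row.

Yes, they are logically equivalent.


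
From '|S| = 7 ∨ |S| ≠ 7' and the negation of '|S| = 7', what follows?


Disjunctive syllogism: from (P ∨ Q) and ¬P, infer Q.
One disjunct, '|S| = 7', is ruled out; the other must hold.

|S| ≠ 7


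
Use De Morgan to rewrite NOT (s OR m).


De Morgan: the negation of a disjunction is the conjunction of the negations.
Distribute NOT across OR, flipping it to AND, and negate each literal.

(NOT s) AND (NOT m)


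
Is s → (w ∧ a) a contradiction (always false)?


Truth table over {a, s, w}:
a | s | w | φ
-------------
F | F | F | T
T | F | F | T
F | T | F | F
T | T | F | F
F | F | T | T
T | F | T | T
F | T | T | F
T | T | T | T
Satisfying assignment at row 1: a=F, s=F, w=F gives T.

No, it is not a contradiction.


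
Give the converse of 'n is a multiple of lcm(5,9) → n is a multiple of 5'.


The converse of (P → Q) is (Q → P). It is not in general equivalent to the original.
Here P = 'n is a multiple of lcm(5,9)' and Q = 'n is a multiple of 5'.

If n is a multiple of 5, then n is a multiple of lcm(5,9).


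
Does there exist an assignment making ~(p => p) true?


Check all 2 assignments over {p}:
p | φ
-----
False | False
True | False
No assignment makes the formula true.

Unsatisfiable.


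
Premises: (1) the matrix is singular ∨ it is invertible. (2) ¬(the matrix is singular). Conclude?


Disjunctive syllogism: from (P ∨ Q) and ¬P, infer Q.
One disjunct, 'the matrix is singular', is ruled out; the other must hold.

it is invertible


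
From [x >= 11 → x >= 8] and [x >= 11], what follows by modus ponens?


Modus ponens: from (P → Q) and P, infer Q.
P = 'x >= 11' is asserted, and P → Q holds, so Q follows.

x >= 8.


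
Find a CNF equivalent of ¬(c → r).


Step 1: Rewrite c → r as ¬c ∨ r.
Step 2: Negate: ¬(¬c ∨ r) = c ∧ ¬r (De Morgan + double negation).

c ∧ (¬r)


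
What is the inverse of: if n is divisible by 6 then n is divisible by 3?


The inverse of (P → Q) is (¬P → ¬Q). It is equivalent to the converse, not to the original.
Here P = 'n is divisible by 6' and Q = 'n is divisible by 3'.

If not (n is divisible by 6), then not (n is divisible by 3).


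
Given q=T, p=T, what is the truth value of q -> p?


Implication is false only when antecedent is true and consequent is false.
Substitute: q=T, p=T.
T -> T evaluates to T.

T


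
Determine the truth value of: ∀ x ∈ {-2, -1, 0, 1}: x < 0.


Evaluate the predicate on each element: -2:T, -1:T, 0:F, 1:F.
Counterexample x = 0 fails the predicate.

F


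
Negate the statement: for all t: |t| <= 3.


¬(for all x: φ) = there exists x: ¬φ, and ¬(there exists x: φ) = for all x: ¬φ.
Apply to the universal statement.

there exists t: NOT(|t| <= 3)


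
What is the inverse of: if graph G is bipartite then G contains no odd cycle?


The inverse of (P → Q) is (¬P → ¬Q). It is equivalent to the converse, not to the original.
Here P = 'graph G is bipartite' and Q = 'G contains no odd cycle'.

If not (graph G is bipartite), then not (G contains no odd cycle).


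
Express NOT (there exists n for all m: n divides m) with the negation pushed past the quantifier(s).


Negation flips each quantifier (∀↔∃) and negates the inner predicate.
¬(there exists n for all m: φ) = for all n there exists m: ¬φ.

for all n there exists m: NOT(n divides m)


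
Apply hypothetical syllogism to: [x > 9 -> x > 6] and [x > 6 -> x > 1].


Hypothetical syllogism: from (P → Q) and (Q → R), infer (P → R).
Chain the two implications through the shared middle term 'x > 6'.

x > 9 -> x > 1


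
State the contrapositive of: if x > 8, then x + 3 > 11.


The contrapositive of (P → Q) is (¬Q → ¬P); it is logically equivalent to the original.
Here P = 'x > 8' and Q = 'x + 3 > 11'.

If not (x + 3 > 11), then not (x > 8).


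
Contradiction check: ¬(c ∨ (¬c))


Truth table over {c}:
c | φ
-----
F | F
T | F
Every row is false.

Yes, it is a contradiction.


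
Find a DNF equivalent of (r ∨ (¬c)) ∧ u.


Step 1: Distribute ∧ over ∨: (r ∨ (¬c)) ∧ u = (r ∧ u) ∨ ((¬c) ∧ u).

(r ∧ u) ∨ ((¬c) ∧ u)


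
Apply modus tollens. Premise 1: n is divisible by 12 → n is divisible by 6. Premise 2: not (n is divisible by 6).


Modus tollens: from (P → Q) and ¬Q, infer ¬P.
Q = 'n is divisible by 6' is denied; since P → Q, P must also fail.

Not (n is divisible by 12).


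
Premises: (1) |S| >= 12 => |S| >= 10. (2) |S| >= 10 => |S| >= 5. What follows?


Hypothetical syllogism: from (P → Q) and (Q → R), infer (P → R).
Chain the two implications through the shared middle term '|S| >= 10'.

|S| >= 12 => |S| >= 5


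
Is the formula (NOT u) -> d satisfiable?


Search for a satisfying assignment over {d, u}.
Try d=T, u=F: the formula evaluates to T.
A satisfying assignment exists.

Satisfiable.


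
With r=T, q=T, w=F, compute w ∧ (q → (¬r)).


Substitute r=T, q=T, w=F:
¬r = F
q → (¬r) = T → F = F
w ∧ (q → (¬r)) = F ∧ F = F

F


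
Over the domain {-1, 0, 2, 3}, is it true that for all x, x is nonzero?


Evaluate the predicate on each element: -1:T, 0:F, 2:T, 3:T.
Counterexample x = 0 fails the predicate.

F


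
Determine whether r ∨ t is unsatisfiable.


Truth table over {r, t}:
r | t | φ
---------
F | F | F
T | F | T
F | T | T
T | T | T
Satisfying assignment at row 2: r=T, t=F gives T.

No, it is not a contradiction.


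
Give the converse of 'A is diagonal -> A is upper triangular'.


The converse of (P → Q) is (Q → P). It is not in general equivalent to the original.
Here P = 'A is diagonal' and Q = 'A is upper triangular'.

If A is upper triangular, then A is diagonal.


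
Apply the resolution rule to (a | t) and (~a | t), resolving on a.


The clauses contain complementary literals a and ~a.
Resolution eliminates this pair and disjoins the remaining literals (merging duplicates).

t


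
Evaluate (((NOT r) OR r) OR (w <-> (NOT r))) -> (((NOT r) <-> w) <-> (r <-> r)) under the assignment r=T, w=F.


Substitute r=T, w=F:
NOT r = F
(NOT r) OR r = F OR T = T
NOT r = F
w <-> (NOT r) = F <-> F = T
((NOT r) OR r) OR (w <-> (NOT r)) = T OR T = T
NOT r = F
(NOT r) <-> w = F <-> F = T
r <-> r = T <-> T = T
((NOT r) <-> w) <-> (r <-> r) = T <-> T = T
(((NOT r) OR r) OR (w <-> (NOT r))) -> (((NOT r) <-> w) <-> (r <-> r)) = T -> T = T

T


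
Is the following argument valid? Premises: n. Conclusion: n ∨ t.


This matches the form of disjunction introduction: the conclusion follows in every model of the premises.

Valid.


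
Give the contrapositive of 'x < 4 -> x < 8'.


The contrapositive of (P → Q) is (¬Q → ¬P); it is logically equivalent to the original.
Here P = 'x < 4' and Q = 'x < 8'.

If not (x < 8), then not (x < 4).


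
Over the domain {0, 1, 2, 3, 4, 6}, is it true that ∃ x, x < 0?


Evaluate the predicate on each element: 0:F, 1:F, 2:F, 3:F, 4:F, 6:F.
No element satisfies the predicate.

F


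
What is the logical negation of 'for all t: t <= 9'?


¬(for all x: φ) = there exists x: ¬φ, and ¬(there exists x: φ) = for all x: ¬φ.
Apply to the universal statement.

there exists t: NOT(t <= 9)


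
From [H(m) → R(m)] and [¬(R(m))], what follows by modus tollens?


Modus tollens: from (P → Q) and ¬Q, infer ¬P.
Q = 'R(m)' is denied; since P → Q, P must also fail.

Not (H(m)).


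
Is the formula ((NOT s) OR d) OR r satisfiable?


Search for a satisfying assignment over {d, r, s}.
Try d=F, r=F, s=F: the formula evaluates to T.
A satisfying assignment exists.

Satisfiable.


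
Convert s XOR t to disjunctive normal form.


Step 1: s ⊕ t is true exactly when they disagree: (s ∧ ¬t) ∨ (¬s ∧ t).

(s AND (NOT t)) OR ((NOT s) AND t)


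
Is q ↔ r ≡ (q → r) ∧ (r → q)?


Compare truth tables:
q | r | φ | ψ
-------------
F | F | T | T
T | F | F | F
F | T | F | F
T | T | T | T
The columns φ and ψ agree on every row.

Yes, they are logically equivalent.


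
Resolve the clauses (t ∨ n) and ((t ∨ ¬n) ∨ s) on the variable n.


The clauses contain complementary literals n and ¬n.
Resolution eliminates this pair and disjoins the remaining literals (merging duplicates).

(t ∨ s)


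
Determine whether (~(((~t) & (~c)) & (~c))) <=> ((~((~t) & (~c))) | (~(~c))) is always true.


Build the truth table over {c, t}:
c | t | φ
---------
False | False | True
True | False | True
False | True | True
True | True | True
Every row evaluates to true.

Yes, it is a tautology.


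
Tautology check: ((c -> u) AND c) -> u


Build the truth table over {c, u}:
c | u | φ
---------
F | F | T
T | F | T
F | T | T
T | T | T
Every row evaluates to true.

Yes, it is a tautology.


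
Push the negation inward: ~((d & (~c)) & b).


De Morgan: the negation of a conjunction is the disjunction of the negations.
Distribute ~ across &, flipping it to |, and negate each literal.

((~d) | c) | (~b)


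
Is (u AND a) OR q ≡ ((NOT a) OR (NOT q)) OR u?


Compare truth tables:
a | q | u | φ | ψ
-----------------
F | F | F | F | T
T | F | F | F | T
F | T | F | T | T
T | T | F | T | F
F | F | T | F | T
T | F | T | T | T
F | T | T | T | T
T | T | T | T | T
They differ at row 1 (a=F, q=F, u=F): φ=F but ψ=T.

No, they are not logically equivalent.


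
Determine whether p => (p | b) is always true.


Build the truth table over {b, p}:
b | p | φ
---------
False | False | True
True | False | True
False | True | True
True | True | True
Every row evaluates to true.

Yes, it is a tautology.


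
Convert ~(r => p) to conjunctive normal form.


Step 1: Rewrite r → p as ¬r ∨ p.
Step 2: Negate: ¬(¬r ∨ p) = r ∧ ¬p (De Morgan + double negation).

r & (~p)


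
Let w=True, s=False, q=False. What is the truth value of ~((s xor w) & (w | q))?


Substitute w=True, s=False, q=False:
s xor w = False xor True = True
w | q = True | False = True
(s xor w) & (w | q) = True & True = True
~((s xor w) & (w | q)) = False

False


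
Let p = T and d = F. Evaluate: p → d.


Implication is false only when antecedent is true and consequent is false.
Substitute: p=T, d=F.
T → F evaluates to F.

F


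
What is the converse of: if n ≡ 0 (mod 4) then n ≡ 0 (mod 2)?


The converse of (P → Q) is (Q → P). It is not in general equivalent to the original.
Here P = 'n ≡ 0 (mod 4)' and Q = 'n ≡ 0 (mod 2)'.

If n ≡ 0 (mod 2), then n ≡ 0 (mod 4).


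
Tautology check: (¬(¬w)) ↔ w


Build the truth table over {w}:
w | φ
-----
F | T
T | T
Every row evaluates to true.

Yes, it is a tautology.


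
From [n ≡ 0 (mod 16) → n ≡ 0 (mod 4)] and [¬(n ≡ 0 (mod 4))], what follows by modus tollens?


Modus tollens: from (P → Q) and ¬Q, infer ¬P.
Q = 'n ≡ 0 (mod 4)' is denied; since P → Q, P must also fail.

Not (n ≡ 0 (mod 16)).


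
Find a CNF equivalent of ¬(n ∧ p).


Step 1: Apply De Morgan: ¬(n ∧ p) = ¬n ∨ ¬p.

(¬n) ∨ (¬p)


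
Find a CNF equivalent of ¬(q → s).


Step 1: Rewrite q → s as ¬q ∨ s.
Step 2: Negate: ¬(¬q ∨ s) = q ∧ ¬s (De Morgan + double negation).

q ∧ (¬s)


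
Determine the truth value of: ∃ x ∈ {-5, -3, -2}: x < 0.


Evaluate the predicate on each element: -5:T, -3:T, -2:T.
Witness x = -5 satisfies the predicate.

T


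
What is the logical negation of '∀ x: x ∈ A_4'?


¬(∀ x: φ) = ∃ x: ¬φ, and ¬(∃ x: φ) = ∀ x: ¬φ.
Apply to the universal statement.

∃ x: ¬(x ∈ A_4)


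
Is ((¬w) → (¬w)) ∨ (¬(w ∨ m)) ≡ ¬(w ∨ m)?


Compare truth tables:
m | w | φ | ψ
-------------
F | F | T | T
T | F | T | F
F | T | T | F
T | T | T | F
They differ at row 2 (m=T, w=F): φ=T but ψ=F.

No, they are not logically equivalent.


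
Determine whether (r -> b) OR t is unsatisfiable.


Truth table over {b, r, t}:
b | r | t | φ
-------------
F | F | F | T
T | F | F | T
F | T | F | F
T | T | F | T
F | F | T | T
T | F | T | T
F | T | T | T
T | T | T | T
Satisfying assignment at row 1: b=F, r=F, t=F gives T.

No, it is not a contradiction.


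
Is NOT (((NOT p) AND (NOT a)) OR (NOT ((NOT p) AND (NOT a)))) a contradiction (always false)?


Truth table over {a, p}:
a | p | φ
---------
F | F | F
T | F | F
F | T | F
T | T | F
Every row is false.

Yes, it is a contradiction.


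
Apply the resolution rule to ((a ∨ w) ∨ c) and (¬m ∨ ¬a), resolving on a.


The clauses contain complementary literals a and ¬a.
Resolution eliminates this pair and disjoins the remaining literals (merging duplicates).

((c ∨ w) ∨ ¬m)


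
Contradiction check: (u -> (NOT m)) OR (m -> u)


Truth table over {m, u}:
m | u | φ
---------
F | F | T
T | F | T
F | T | T
T | T | T
Satisfying assignment at row 1: m=F, u=F gives T.

No, it is not a contradiction.


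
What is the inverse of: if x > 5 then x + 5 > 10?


The inverse of (P → Q) is (¬P → ¬Q). It is equivalent to the converse, not to the original.
Here P = 'x > 5' and Q = 'x + 5 > 10'.

If not (x > 5), then not (x + 5 > 10).


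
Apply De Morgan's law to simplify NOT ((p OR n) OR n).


De Morgan: the negation of a disjunction is the conjunction of the negations.
Distribute NOT across OR, flipping it to AND, and negate each literal.

((NOT p) AND (NOT n)) AND (NOT n)


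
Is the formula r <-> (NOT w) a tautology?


Build the truth table over {r, w}:
r | w | φ
---------
F | F | F
T | F | T
F | T | T
T | T | F
Counterexample at row 1: with r=F, w=F, the formula is F.

No, it is not a tautology.


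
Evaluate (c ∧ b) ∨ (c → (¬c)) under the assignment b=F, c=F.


Substitute b=F, c=F:
c ∧ b = F ∧ F = F
¬c = T
c → (¬c) = F → T = T
(c ∧ b) ∨ (c → (¬c)) = F ∨ T = T

T


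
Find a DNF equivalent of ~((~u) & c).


Step 1: Apply De Morgan: ¬((¬u) ∧ c) = ¬(¬u) ∨ ¬c.
Step 2: Eliminate any double negations (¬¬X = X).

u | (~c)


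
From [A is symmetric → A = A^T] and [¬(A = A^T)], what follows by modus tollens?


Modus tollens: from (P → Q) and ¬Q, infer ¬P.
Q = 'A = A^T' is denied; since P → Q, P must also fail.

Not (A is symmetric).


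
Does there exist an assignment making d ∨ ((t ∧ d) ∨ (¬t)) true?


Search for a satisfying assignment over {d, t}.
Try d=F, t=F: the formula evaluates to T.
A satisfying assignment exists.

Satisfiable.


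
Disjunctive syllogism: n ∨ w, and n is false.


Disjunctive syllogism: from (P ∨ Q) and ¬P, infer Q.
One disjunct, 'n', is ruled out; the other must hold.

w


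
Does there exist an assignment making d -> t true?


Search for a satisfying assignment over {d, t}.
Try d=F, t=F: the formula evaluates to T.
A satisfying assignment exists.

Satisfiable.


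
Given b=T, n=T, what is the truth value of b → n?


Implication is false only when antecedent is true and consequent is false.
Substitute: b=T, n=T.
T → T evaluates to T.

T


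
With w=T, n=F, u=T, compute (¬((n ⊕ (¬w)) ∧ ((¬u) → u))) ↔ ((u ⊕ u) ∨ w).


Substitute w=T, n=F, u=T:
¬w = F
n ⊕ (¬w) = F ⊕ F = F
¬u = F
(¬u) → u = F → T = T
(n ⊕ (¬w)) ∧ ((¬u) → u) = F ∧ T = F
¬((n ⊕ (¬w)) ∧ ((¬u) → u)) = T
u ⊕ u = T ⊕ T = F
(u ⊕ u) ∨ w = F ∨ T = T
(¬((n ⊕ (¬w)) ∧ ((¬u) → u))) ↔ ((u ⊕ u) ∨ w) = T ↔ T = T

T


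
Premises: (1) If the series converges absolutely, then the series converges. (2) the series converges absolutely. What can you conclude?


Modus ponens: from (P → Q) and P, infer Q.
P = 'the series converges absolutely' is asserted, and P → Q holds, so Q follows.

the series converges.


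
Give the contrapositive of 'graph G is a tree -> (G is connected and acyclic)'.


The contrapositive of (P → Q) is (¬Q → ¬P); it is logically equivalent to the original.
Here P = 'graph G is a tree' and Q = '(G is connected and acyclic)'.

If not ((G is connected and acyclic)), then not (graph G is a tree).


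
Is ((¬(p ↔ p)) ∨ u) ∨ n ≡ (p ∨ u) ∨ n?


Compare truth tables:
n | p | u | φ | ψ
-----------------
F | F | F | F | F
T | F | F | T | T
F | T | F | F | T
T | T | F | T | T
F | F | T | T | T
T | F | T | T | T
F | T | T | T | T
T | T | T | T | T
They differ at row 3 (n=F, p=T, u=F): φ=F but ψ=T.

No, they are not logically equivalent.


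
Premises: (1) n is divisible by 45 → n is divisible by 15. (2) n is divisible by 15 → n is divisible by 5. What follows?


Hypothetical syllogism: from (P → Q) and (Q → R), infer (P → R).
Chain the two implications through the shared middle term 'n is divisible by 15'.

n is divisible by 45 → n is divisible by 5


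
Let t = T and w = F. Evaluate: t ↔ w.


Biconditional is true when both operands have the same truth value.
Substitute: t=T, w=F.
T ↔ F evaluates to F.

F


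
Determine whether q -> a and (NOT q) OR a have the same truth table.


Compare truth tables:
a | q | φ | ψ
-------------
F | F | T | T
T | F | T | T
F | T | F | F
T | T | T | T
The columns φ and ψ agree on every row.

Yes, they are logically equivalent.


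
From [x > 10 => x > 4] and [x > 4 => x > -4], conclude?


Hypothetical syllogism: from (P → Q) and (Q → R), infer (P → R).
Chain the two implications through the shared middle term 'x > 4'.

x > 10 => x > -4


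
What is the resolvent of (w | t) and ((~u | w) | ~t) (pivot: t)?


The clauses contain complementary literals t and ~t.
Resolution eliminates this pair and disjoins the remaining literals (merging duplicates).

(w | ~u)


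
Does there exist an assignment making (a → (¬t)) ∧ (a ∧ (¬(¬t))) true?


Check all 4 assignments over {a, t}:
a | t | φ
---------
F | F | F
T | F | F
F | T | F
T | T | F
No assignment makes the formula true.

Unsatisfiable.


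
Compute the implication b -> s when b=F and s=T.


Implication is false only when antecedent is true and consequent is false.
Substitute: b=F, s=T.
F -> T evaluates to T.

T


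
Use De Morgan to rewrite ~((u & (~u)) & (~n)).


De Morgan: the negation of a conjunction is the disjunction of the negations.
Distribute ~ across &, flipping it to |, and negate each literal.

((~u) | u) | n


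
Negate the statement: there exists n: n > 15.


¬(for all x: φ) = there exists x: ¬φ, and ¬(there exists x: φ) = for all x: ¬φ.
Apply to the existential statement.

for all n: NOT(n > 15)


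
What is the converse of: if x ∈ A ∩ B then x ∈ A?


The converse of (P → Q) is (Q → P). It is not in general equivalent to the original.
Here P = 'x ∈ A ∩ B' and Q = 'x ∈ A'.

If x ∈ A, then x ∈ A ∩ B.


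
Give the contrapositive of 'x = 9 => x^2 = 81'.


The contrapositive of (P → Q) is (¬Q → ¬P); it is logically equivalent to the original.
Here P = 'x = 9' and Q = 'x^2 = 81'.

If not (x^2 = 81), then not (x = 9).


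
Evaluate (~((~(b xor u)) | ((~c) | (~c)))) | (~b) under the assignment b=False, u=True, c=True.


Substitute b=False, u=True, c=True:
b xor u = False xor True = True
~(b xor u) = False
~c = False
~c = False
(~c) | (~c) = False | False = False
(~(b xor u)) | ((~c) | (~c)) = False | False = False
~((~(b xor u)) | ((~c) | (~c))) = True
~b = True
(~((~(b xor u)) | ((~c) | (~c)))) | (~b) = True | True = True

True


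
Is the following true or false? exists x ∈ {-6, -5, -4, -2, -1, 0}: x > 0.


Evaluate the predicate on each element: -6:False, -5:False, -4:False, -2:False, -1:False, 0:False.
No element satisfies the predicate.

False


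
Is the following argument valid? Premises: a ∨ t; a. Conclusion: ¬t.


This is affirming a disjunct (fallacy). There exist truth assignments where the premises are all true but the conclusion is false.

Invalid.


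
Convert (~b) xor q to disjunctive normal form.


Step 1: (¬b) ⊕ q is true exactly when they disagree: ((¬b) ∧ ¬q) ∨ (¬(¬b) ∧ q).
Step 2: Eliminate any double negations (¬¬X = X).

((~b) & (~q)) | (b & q)


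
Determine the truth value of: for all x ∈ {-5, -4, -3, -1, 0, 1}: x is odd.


Evaluate the predicate on each element: -5:T, -4:F, -3:T, -1:T, 0:F, 1:T.
Counterexample x = -4 fails the predicate.

F


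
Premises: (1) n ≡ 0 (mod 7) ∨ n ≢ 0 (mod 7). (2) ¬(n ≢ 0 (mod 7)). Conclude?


Disjunctive syllogism: from (P ∨ Q) and ¬P, infer Q.
One disjunct, 'n ≢ 0 (mod 7)', is ruled out; the other must hold.

n ≡ 0 (mod 7)


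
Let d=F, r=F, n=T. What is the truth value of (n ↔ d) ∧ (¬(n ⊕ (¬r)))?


Substitute d=F, r=F, n=T:
n ↔ d = T ↔ F = F
¬r = T
n ⊕ (¬r) = T ⊕ T = F
¬(n ⊕ (¬r)) = T
(n ↔ d) ∧ (¬(n ⊕ (¬r))) = F ∧ T = F

F


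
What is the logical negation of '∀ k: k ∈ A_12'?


¬(∀ x: φ) = ∃ x: ¬φ, and ¬(∃ x: φ) = ∀ x: ¬φ.
Apply to the universal statement.

∃ k: ¬(k ∈ A_12)


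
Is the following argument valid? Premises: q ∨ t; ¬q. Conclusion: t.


This matches the form of disjunctive syllogism: the conclusion follows in every model of the premises.

Valid.


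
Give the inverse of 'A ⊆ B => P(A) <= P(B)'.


The inverse of (P → Q) is (¬P → ¬Q). It is equivalent to the converse, not to the original.
Here P = 'A ⊆ B' and Q = 'P(A) <= P(B)'.

If not (A ⊆ B), then not (P(A) <= P(B)).


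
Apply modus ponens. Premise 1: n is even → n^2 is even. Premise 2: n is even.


Modus ponens: from (P → Q) and P, infer Q.
P = 'n is even' is asserted, and P → Q holds, so Q follows.

n^2 is even.


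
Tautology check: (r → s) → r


Build the truth table over {r, s}:
r | s | φ
---------
F | F | F
T | F | T
F | T | F
T | T | T
Counterexample at row 1: with r=F, s=F, the formula is F.

No, it is not a tautology.


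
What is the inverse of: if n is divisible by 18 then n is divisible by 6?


The inverse of (P → Q) is (¬P → ¬Q). It is equivalent to the converse, not to the original.
Here P = 'n is divisible by 18' and Q = 'n is divisible by 6'.

If not (n is divisible by 18), then not (n is divisible by 6).


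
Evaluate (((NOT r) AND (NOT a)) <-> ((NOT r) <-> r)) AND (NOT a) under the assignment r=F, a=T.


Substitute r=F, a=T:
NOT r = T
NOT a = F
(NOT r) AND (NOT a) = T AND F = F
NOT r = T
(NOT r) <-> r = T <-> F = F
((NOT r) AND (NOT a)) <-> ((NOT r) <-> r) = F <-> F = T
NOT a = F
(((NOT r) AND (NOT a)) <-> ((NOT r) <-> r)) AND (NOT a) = T AND F = F

F


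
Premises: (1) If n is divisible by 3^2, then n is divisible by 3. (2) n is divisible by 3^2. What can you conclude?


Modus ponens: from (P → Q) and P, infer Q.
P = 'n is divisible by 3^2' is asserted, and P → Q holds, so Q follows.

n is divisible by 3.


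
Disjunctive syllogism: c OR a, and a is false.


Disjunctive syllogism: from (P ∨ Q) and ¬P, infer Q.
One disjunct, 'a', is ruled out; the other must hold.

c


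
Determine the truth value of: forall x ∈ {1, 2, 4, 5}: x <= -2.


Evaluate the predicate on each element: 1:False, 2:False, 4:False, 5:False.
Counterexample x = 1 fails the predicate.

False


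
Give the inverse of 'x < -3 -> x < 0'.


The inverse of (P → Q) is (¬P → ¬Q). It is equivalent to the converse, not to the original.
Here P = 'x < -3' and Q = 'x < 0'.

If not (x < -3), then not (x < 0).


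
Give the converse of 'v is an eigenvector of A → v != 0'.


The converse of (P → Q) is (Q → P). It is not in general equivalent to the original.
Here P = 'v is an eigenvector of A' and Q = 'v != 0'.

If v != 0, then v is an eigenvector of A.


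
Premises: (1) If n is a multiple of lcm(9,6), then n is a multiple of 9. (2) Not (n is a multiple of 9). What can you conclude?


Modus tollens: from (P → Q) and ¬Q, infer ¬P.
Q = 'n is a multiple of 9' is denied; since P → Q, P must also fail.

Not (n is a multiple of lcm(9,6)).


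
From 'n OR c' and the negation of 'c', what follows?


Disjunctive syllogism: from (P ∨ Q) and ¬P, infer Q.
One disjunct, 'c', is ruled out; the other must hold.

n


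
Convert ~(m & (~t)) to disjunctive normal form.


Step 1: Apply De Morgan: ¬(m ∧ (¬t)) = ¬m ∨ ¬(¬t).
Step 2: Eliminate any double negations (¬¬X = X).

(~m) | t


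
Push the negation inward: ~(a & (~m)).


De Morgan: the negation of a conjunction is the disjunction of the negations.
Distribute ~ across &, flipping it to |, and negate each literal.

(~a) | m


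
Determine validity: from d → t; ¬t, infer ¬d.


This matches the form of modus tollens: the conclusion follows in every model of the premises.

Valid.


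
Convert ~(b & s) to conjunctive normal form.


Step 1: Apply De Morgan: ¬(b ∧ s) = ¬b ∨ ¬s.

(~b) | (~s)


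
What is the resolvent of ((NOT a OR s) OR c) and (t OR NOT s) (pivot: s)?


The clauses contain complementary literals s and NOTs.
Resolution eliminates this pair and disjoins the remaining literals (merging duplicates).

((NOT a OR c) OR t)


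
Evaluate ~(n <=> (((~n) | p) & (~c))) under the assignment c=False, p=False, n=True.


Substitute c=False, p=False, n=True:
~n = False
(~n) | p = False | False = False
~c = True
((~n) | p) & (~c) = False & True = False
n <=> (((~n) | p) & (~c)) = True <=> False = False
~(n <=> (((~n) | p) & (~c))) = True

True


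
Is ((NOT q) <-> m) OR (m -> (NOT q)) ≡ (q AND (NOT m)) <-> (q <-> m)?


Compare truth tables:
m | q | φ | ψ
-------------
F | F | T | F
T | F | T | T
F | T | T | F
T | T | F | F
They differ at row 1 (m=F, q=F): φ=T but ψ=F.

No, they are not logically equivalent.


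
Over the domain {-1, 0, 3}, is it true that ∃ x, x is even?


Evaluate the predicate on each element: -1:F, 0:T, 3:F.
Witness x = 0 satisfies the predicate.

T


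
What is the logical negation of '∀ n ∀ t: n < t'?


Negation flips each quantifier (∀↔∃) and negates the inner predicate.
¬(∀ n ∀ t: φ) = ∃ n ∃ t: ¬φ.

∃ n ∃ t: ¬(n < t)


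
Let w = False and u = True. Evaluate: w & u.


Conjunction is true only when both operands are true.
Substitute: w=False, u=True.
False & True evaluates to False.

False


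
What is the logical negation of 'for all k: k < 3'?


¬(for all x: φ) = there exists x: ¬φ, and ¬(there exists x: φ) = for all x: ¬φ.
Apply to the universal statement.

there exists k: NOT(k < 3)


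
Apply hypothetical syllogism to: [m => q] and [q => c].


Hypothetical syllogism: from (P → Q) and (Q → R), infer (P → R).
Chain the two implications through the shared middle term 'q'.

m => c


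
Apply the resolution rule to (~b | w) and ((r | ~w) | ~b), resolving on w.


The clauses contain complementary literals w and ~w.
Resolution eliminates this pair and disjoins the remaining literals (merging duplicates).

(~b | r)


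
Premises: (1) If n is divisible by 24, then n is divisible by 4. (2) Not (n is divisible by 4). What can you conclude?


Modus tollens: from (P → Q) and ¬Q, infer ¬P.
Q = 'n is divisible by 4' is denied; since P → Q, P must also fail.

Not (n is divisible by 24).


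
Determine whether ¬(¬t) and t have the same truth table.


Compare truth tables:
t | φ | ψ
---------
F | F | F
T | T | T
The columns φ and ψ agree on every row.

Yes, they are logically equivalent.


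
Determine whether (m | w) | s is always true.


Build the truth table over {m, s, w}:
m | s | w | φ
-------------
False | False | False | False
True | False | False | True
False | True | False | True
True | True | False | True
False | False | True | True
True | False | True | True
False | True | True | True
True | True | True | True
Counterexample at row 1: with m=False, s=False, w=False, the formula is False.

No, it is not a tautology.


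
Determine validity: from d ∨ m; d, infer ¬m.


This is affirming a disjunct (fallacy). There exist truth assignments where the premises are all true but the conclusion is false.

Invalid.
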